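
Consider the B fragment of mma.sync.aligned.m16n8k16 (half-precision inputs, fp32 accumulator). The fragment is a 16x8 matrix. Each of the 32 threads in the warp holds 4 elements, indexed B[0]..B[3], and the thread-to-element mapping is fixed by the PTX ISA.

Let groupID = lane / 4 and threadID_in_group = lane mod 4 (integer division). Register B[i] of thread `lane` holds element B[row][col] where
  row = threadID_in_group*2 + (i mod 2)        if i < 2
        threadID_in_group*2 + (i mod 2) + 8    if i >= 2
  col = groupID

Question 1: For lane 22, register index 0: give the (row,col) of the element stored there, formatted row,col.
4,5

lane 22⇒22/4=5, 22 mod 4=2
i=0  r:2·2+0+0⇒4  c:5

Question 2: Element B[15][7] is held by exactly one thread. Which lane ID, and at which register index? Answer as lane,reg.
31,3

c=7⇒gr=7  r=15⇒Rb=1,th=3,odd=1
L=7*4+3=31  i=1*2+1=3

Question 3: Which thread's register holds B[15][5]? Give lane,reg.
23,3

c: 5->gid=5  r: 15->r8=1,tid=3,i&1=1
L=5*4+3=23  i=1*2+1=3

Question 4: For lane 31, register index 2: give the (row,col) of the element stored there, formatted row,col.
lane 31⇒31/4=7, 31 mod 4=3
i=2  r:2·3+0+8⇒14  c:7

14,7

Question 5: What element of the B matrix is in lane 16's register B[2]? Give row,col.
L=16⇒gr=16>>2=4, th=16&3=0
[2]⇒row 0·2+0+8=8  col gr=4

8,4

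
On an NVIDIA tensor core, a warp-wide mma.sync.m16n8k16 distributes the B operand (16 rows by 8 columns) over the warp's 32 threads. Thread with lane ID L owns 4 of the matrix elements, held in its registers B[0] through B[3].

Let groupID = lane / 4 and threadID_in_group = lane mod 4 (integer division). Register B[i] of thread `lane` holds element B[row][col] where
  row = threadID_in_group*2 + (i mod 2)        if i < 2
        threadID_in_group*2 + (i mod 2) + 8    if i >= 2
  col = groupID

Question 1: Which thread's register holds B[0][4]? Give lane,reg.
16,0

c: 4->gid=4  r: 0->r8=0,tid=0,i&1=0
L=4*4+0=16  i=0*2+0=0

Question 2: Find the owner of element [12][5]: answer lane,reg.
c: 5->gid=5  r: 12->r8=1,tid=2,i&1=0
L=5*4+2=22  i=1*2+0=2

22,2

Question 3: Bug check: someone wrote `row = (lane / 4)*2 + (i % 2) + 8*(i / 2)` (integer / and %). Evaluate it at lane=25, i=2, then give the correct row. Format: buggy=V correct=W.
`(lane / 4)*2 + (i % 2) + 8*(i / 2)`[25,2]=>20
lane 25: grp=6 (25/4), tig=1 (25%4)
i=2: r=1*2+0+8=10, c=grp=6
row: 20 vs 10

buggy=20 correct=10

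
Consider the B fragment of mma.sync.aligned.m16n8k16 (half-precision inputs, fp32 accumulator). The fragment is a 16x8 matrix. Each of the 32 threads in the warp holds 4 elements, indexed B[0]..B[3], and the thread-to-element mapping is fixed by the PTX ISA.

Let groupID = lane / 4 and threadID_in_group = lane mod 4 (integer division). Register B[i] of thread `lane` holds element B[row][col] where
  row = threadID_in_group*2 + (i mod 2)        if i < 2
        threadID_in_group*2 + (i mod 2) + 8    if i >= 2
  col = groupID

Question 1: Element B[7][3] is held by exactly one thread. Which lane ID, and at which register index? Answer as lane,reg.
15,1

c:3=>grp=3  r:7=>rB=0,tig=3,lo=1
L=3*4+3=15  i=0*2+1=1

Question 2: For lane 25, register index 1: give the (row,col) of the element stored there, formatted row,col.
lane 25: grp=6 (25/4), tig=1 (25%4)
i=1: r=1*2+1+0=3, c=grp=6

3,6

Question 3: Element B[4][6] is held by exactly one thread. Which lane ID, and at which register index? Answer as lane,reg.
c=6->g=6  r=4->rb=0,t=2,b0=0
L=6*4+2=26  i=0*2+0=0

26,0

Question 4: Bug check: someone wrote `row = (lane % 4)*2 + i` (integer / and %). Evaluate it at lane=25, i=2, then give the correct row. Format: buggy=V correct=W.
`(lane % 4)*2 + i`[25,2]→4
lane 25→25/4=6, 25 mod 4=1
i=2  r:2·1+0+8→10  c:6
row: 4 vs 10

buggy=4 correct=10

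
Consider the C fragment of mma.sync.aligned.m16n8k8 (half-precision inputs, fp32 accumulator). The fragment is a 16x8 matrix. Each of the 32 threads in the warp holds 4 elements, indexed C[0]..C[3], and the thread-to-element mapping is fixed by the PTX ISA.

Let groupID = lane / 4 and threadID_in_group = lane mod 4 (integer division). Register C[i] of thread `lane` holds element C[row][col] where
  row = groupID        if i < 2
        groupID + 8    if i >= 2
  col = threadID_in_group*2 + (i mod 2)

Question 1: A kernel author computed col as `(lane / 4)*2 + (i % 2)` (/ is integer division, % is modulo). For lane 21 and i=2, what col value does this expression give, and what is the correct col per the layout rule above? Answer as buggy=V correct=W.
`(lane / 4)*2 + (i % 2)`[21,2]⇒10
L=21⇒gr=21>>2=5, th=21&3=1
[2]⇒row 5+8=13  col 1·2+0=2
col: 10 vs 2

buggy=10 correct=2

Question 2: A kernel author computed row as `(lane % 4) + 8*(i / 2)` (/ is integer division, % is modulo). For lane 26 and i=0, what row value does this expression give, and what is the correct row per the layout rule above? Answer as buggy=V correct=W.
`(lane % 4) + 8*(i / 2)`[26,0]→2
lane 26: G=6 (26/4), T=2 (26%4)
i=0: r=6+0=6, c=2*2+0=4
row: 2 vs 6

buggy=2 correct=6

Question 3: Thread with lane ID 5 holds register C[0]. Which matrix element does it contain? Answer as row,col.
1,2

lane 5->5/4=1, 5 mod 4=1
i=0  r:1+0->1  c:2·1+0->2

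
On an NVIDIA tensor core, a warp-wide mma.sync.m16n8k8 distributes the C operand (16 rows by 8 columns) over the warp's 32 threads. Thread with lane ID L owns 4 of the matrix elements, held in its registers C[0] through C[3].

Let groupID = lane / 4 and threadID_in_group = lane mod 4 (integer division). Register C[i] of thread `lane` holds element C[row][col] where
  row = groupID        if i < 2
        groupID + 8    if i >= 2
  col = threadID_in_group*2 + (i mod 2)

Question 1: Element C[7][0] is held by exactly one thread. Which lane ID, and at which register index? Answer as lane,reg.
r=7⇒gr=7,Rb=0  c=0⇒th=0,odd=0
L=7*4+0=28  i=0*2+0=0

28,0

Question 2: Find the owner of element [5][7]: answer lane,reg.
r=5→G=5,rhi=0  c=7→T=3,p=1
L=5*4+3=23  i=0*2+1=1

23,1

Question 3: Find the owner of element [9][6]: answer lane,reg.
7,2

r:9=>grp=1,rB=1  c:6=>tig=3,lo=0
L=1*4+3=7  i=1*2+0=2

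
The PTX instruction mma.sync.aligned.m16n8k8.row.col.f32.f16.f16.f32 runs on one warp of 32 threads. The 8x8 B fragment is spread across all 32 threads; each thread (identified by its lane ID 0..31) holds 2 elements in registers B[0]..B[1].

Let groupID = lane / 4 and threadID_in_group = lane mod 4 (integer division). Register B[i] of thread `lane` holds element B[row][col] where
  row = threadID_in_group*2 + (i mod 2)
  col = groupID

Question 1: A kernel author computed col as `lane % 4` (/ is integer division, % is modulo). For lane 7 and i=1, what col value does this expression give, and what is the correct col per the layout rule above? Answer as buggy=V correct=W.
buggy=3 correct=1

`lane % 4`[7,1]->3
lane 7: g=1 (7/4), t=3 (7%4)
i=1: r=3*2+1=7, c=g=1
col: 3 vs 1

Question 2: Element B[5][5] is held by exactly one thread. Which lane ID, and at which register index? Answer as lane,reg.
c=5→G=5  r=5→T=2,p=1
L=5*4+2=22  i=1=1

22,1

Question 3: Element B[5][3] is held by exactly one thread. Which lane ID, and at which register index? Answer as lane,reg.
c: 3->gid=3  r: 5->tid=2,i&1=1
L=3*4+2=14  i=1=1

14,1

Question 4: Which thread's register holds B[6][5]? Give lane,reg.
c: 5->gid=5  r: 6->tid=3,i&1=0
L=5*4+3=23  i=0=0

23,0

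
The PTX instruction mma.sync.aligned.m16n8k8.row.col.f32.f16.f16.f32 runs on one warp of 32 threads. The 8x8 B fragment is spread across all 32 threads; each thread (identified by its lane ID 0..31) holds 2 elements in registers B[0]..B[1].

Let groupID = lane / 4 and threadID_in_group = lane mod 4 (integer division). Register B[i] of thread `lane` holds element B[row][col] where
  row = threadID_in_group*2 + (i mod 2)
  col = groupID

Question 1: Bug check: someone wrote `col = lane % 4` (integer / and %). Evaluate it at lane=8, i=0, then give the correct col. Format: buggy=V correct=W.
`lane % 4`[8,0]→0
lane 8→8/4=2, 8 mod 4=0
i=0  r:2·0+0→0  c:2
col: 0 vs 2

buggy=0 correct=2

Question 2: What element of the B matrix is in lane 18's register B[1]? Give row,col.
5,4

18: g=4,t=2
[1] (2*2+1,4) = (5,4)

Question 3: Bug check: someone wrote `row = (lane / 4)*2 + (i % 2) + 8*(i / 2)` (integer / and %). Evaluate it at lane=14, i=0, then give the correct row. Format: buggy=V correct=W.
buggy=6 correct=4

`(lane / 4)*2 + (i % 2) + 8*(i / 2)`[14,0]->6
lane 14->14/4=3, 14 mod 4=2
i=0  r:2·2+0->4  c:3
row: 6 vs 4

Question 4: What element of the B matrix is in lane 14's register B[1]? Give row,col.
5,3

lane 14: g=3 (14/4), t=2 (14%4)
i=1: r=2*2+1=5, c=g=3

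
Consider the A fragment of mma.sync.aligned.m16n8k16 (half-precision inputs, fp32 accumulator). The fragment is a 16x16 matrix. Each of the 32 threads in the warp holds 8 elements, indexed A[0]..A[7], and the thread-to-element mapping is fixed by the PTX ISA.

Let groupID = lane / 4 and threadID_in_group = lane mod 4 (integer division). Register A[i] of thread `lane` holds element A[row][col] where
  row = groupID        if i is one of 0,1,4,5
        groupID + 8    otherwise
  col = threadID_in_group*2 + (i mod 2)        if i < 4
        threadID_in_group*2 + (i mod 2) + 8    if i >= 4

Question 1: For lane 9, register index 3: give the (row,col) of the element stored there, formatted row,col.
10,3

lane 9⇒9/4=2, 9 mod 4=1
i=3  r:2+8⇒10  c:2·1+1+0⇒3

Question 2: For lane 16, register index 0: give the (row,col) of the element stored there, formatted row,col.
lane 16->16/4=4, 16 mod 4=0
i=0  r:4+0->4  c:2·0+0+0->0

4,0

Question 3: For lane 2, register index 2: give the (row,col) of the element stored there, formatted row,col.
8,4

lane 2: g=0 (2/4), t=2 (2%4)
i=2: r=0+8=8, c=2*2+0+0=4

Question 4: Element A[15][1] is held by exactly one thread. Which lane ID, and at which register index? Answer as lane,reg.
r=15⇒gr=7,Rb=1  c=1⇒Cb=0,th=0,odd=1
L=7*4+0=28  i=0*4+1*2+1=3

28,3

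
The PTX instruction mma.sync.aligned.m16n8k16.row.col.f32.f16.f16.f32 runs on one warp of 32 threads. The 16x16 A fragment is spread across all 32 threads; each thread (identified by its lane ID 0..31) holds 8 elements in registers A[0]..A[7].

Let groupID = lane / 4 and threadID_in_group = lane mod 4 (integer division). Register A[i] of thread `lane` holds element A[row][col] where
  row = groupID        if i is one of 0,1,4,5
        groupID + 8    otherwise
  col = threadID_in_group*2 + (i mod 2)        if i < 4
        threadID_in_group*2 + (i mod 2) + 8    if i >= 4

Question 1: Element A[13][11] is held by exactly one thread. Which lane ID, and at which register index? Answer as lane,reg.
21,7

r:13=>grp=5,rB=1  c:11=>cB=1,tig=1,lo=1
L=5*4+1=21  i=1*4+1*2+1=7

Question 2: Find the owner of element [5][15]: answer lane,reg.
r:5=>grp=5,rB=0  c:15=>cB=1,tig=3,lo=1
L=5*4+3=23  i=1*4+0*2+1=5

23,5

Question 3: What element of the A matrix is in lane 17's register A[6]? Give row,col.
12,10

lane 17: gid=4 (17/4), tid=1 (17%4)
i=6: r=4+8=12, c=1*2+0+8=10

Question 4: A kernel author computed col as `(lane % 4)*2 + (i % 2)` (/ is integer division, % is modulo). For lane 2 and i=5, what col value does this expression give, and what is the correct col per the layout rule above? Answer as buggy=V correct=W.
buggy=5 correct=13

`(lane % 4)*2 + (i % 2)`[2,5]⇒5
lane 2: gr=0 (2/4), th=2 (2%4)
i=5: r=0+0=0, c=2*2+1+8=13
col: 5 vs 13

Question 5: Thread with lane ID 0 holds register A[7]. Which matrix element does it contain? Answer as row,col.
8,9

0: gid=0,tid=0
[7] (0+8,0*2+1+8) = (8,9)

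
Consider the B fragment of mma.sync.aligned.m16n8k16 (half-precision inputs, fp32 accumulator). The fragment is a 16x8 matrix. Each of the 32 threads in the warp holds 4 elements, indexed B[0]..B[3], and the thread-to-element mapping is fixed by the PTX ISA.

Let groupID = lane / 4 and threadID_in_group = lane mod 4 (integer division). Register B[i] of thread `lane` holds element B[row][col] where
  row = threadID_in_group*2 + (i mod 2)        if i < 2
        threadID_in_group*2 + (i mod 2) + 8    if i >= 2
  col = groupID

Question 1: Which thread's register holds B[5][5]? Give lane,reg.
22,1

c=5->g=5  r=5->rb=0,t=2,b0=1
L=5*4+2=22  i=0*2+1=1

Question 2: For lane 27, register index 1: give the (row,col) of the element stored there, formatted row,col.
7,6

L=27→G=27>>2=6, T=27&3=3
[1]→row 3·2+1+0=7  col G=6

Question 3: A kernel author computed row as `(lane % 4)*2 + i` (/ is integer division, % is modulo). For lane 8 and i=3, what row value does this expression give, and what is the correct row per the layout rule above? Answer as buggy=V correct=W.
buggy=3 correct=9

`(lane % 4)*2 + i`[8,3]->3
8: gid=2,tid=0
[3] (0*2+1+8,2) = (9,2)
row: 3 vs 9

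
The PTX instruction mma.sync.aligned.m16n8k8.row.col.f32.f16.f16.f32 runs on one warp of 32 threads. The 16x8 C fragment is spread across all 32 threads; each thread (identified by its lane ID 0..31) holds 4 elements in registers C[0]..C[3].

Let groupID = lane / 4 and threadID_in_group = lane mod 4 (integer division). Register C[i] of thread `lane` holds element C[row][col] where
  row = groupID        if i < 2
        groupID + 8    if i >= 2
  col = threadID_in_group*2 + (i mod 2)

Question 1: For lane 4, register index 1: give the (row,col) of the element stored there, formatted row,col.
1,1

lane 4: grp=1 (4/4), tig=0 (4%4)
i=1: r=1+0=1, c=0*2+1=1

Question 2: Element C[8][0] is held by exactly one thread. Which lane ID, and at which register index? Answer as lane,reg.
r:8=>grp=0,rB=1  c:0=>tig=0,lo=0
L=0*4+0=0  i=1*2+0=2

0,2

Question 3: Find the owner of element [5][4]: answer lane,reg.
r:5=>grp=5,rB=0  c:4=>tig=2,lo=0
L=5*4+2=22  i=0*2+0=0

22,0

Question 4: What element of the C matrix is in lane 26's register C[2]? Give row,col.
14,4

L=26->g=26>>2=6, t=26&3=2
[2]->row 6+8=14  col 2·2+0=4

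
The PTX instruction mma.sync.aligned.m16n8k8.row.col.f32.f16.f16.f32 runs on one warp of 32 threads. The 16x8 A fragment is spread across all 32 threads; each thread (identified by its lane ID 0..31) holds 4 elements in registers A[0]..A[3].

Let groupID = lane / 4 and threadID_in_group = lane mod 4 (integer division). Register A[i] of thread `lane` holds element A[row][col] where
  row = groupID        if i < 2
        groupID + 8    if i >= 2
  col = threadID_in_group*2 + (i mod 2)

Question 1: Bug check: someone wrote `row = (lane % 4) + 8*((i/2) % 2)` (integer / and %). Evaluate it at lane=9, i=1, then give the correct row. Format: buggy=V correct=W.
buggy=1 correct=2

`(lane % 4) + 8*((i/2) % 2)`[9,1]=>1
lane 9=>9/4=2, 9 mod 4=1
i=1  r:2+0=>2  c:2·1+1=>3
row: 1 vs 2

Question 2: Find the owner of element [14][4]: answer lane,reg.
r=14->g=6,rb=1  c=4->t=2,b0=0
L=6*4+2=26  i=1*2+0=2

26,2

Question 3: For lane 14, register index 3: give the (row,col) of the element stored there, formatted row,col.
lane 14->14/4=3, 14 mod 4=2
i=3  r:3+8->11  c:2·2+1->5

11,5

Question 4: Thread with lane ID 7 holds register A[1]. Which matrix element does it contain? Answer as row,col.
1,7

lane 7: gr=1 (7/4), th=3 (7%4)
i=1: r=1+0=1, c=3*2+1=7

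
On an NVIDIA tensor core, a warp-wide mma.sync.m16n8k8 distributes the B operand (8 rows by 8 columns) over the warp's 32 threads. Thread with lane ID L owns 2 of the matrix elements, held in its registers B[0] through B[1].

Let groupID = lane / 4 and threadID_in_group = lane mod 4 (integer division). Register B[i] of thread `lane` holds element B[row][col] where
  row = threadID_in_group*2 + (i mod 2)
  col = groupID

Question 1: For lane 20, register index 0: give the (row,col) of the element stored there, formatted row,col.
0,5

20: gid=5,tid=0
[0] (0*2+0,5) = (0,5)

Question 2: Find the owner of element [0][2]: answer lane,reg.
8,0

c: 2->gid=2  r: 0->tid=0,i&1=0
L=2*4+0=8  i=0=0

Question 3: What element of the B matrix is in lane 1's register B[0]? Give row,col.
lane 1: G=0 (1/4), T=1 (1%4)
i=0: r=1*2+0=2, c=G=0

2,0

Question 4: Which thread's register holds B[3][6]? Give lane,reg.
25,1

c=6->g=6  r=3->t=1,b0=1
L=6*4+1=25  i=1=1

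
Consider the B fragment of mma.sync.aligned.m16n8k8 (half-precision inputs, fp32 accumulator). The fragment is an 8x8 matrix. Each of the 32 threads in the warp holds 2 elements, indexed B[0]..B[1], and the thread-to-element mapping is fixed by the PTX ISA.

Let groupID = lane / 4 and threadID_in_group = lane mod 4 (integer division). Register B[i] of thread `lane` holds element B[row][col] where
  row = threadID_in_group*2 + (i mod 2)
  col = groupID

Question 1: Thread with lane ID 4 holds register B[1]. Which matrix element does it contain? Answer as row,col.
L=4⇒gr=4>>2=1, th=4&3=0
[1]⇒row 0·2+1=1  col gr=1

1,1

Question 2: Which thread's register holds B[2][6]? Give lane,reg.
c:6=>grp=6  r:2=>tig=1,lo=0
L=6*4+1=25  i=0=0

25,0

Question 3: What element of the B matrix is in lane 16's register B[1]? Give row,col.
lane 16⇒16/4=4, 16 mod 4=0
i=1  r:2·0+1⇒1  c:4

1,4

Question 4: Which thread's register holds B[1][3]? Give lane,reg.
12,1

c=3→G=3  r=1→T=0,p=1
L=3*4+0=12  i=1=1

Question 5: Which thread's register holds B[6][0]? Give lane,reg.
3,0

c=0⇒gr=0  r=6⇒th=3,odd=0
L=0*4+3=3  i=0=0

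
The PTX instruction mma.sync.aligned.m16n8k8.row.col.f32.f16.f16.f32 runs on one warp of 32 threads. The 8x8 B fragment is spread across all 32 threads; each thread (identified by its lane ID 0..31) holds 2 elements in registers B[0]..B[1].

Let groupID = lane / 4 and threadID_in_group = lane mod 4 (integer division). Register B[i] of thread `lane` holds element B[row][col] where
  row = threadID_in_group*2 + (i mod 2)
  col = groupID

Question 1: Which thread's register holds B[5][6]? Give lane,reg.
26,1

c=6⇒gr=6  r=5⇒th=2,odd=1
L=6*4+2=26  i=1=1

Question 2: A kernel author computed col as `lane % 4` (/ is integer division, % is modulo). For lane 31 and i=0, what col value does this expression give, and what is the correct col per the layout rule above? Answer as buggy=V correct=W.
buggy=3 correct=7

`lane % 4`[31,0]=>3
31: grp=7,tig=3
[0] (3*2+0,7) = (6,7)
col: 3 vs 7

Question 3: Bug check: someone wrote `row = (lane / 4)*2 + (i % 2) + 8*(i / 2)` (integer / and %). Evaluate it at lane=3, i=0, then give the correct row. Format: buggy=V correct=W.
`(lane / 4)*2 + (i % 2) + 8*(i / 2)`[3,0]⇒0
lane 3: gr=0 (3/4), th=3 (3%4)
i=0: r=3*2+0=6, c=gr=0
row: 0 vs 6

buggy=0 correct=6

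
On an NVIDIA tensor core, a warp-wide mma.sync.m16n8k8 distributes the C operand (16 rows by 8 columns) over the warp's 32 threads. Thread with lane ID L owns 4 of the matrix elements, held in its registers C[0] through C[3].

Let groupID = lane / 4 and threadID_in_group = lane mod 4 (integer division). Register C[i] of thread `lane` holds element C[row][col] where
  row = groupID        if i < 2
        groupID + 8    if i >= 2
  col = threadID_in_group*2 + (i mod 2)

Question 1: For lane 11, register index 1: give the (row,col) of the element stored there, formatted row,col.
L=11→G=11>>2=2, T=11&3=3
[1]→row 2+0=2  col 3·2+1=7

2,7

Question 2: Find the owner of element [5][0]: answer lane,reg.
r:5=>grp=5,rB=0  c:0=>tig=0,lo=0
L=5*4+0=20  i=0*2+0=0

20,0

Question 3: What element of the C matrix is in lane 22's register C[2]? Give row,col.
13,4

22: gr=5,th=2
[2] (5+8,2*2+0) = (13,4)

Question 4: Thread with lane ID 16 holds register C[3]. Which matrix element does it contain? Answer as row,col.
lane 16: G=4 (16/4), T=0 (16%4)
i=3: r=4+8=12, c=0*2+1=1

12,1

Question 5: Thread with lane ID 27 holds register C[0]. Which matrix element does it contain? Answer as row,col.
27: grp=6,tig=3
[0] (6+0,3*2+0) = (6,6)

6,6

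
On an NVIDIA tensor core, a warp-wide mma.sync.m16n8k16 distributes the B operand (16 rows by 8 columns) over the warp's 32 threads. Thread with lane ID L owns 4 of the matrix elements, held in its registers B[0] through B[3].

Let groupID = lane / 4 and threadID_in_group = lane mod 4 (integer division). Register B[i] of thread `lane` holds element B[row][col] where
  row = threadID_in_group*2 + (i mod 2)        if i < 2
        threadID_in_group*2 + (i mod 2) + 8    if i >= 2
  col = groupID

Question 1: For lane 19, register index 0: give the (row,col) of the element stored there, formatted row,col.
6,4

L=19⇒gr=19>>2=4, th=19&3=3
[0]⇒row 3·2+0+0=6  col gr=4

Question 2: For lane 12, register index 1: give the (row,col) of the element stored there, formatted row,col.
lane 12: gr=3 (12/4), th=0 (12%4)
i=1: r=0*2+1+0=1, c=gr=3

1,3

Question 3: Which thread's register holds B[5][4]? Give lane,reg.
c:4=>grp=4  r:5=>rB=0,tig=2,lo=1
L=4*4+2=18  i=0*2+1=1

18,1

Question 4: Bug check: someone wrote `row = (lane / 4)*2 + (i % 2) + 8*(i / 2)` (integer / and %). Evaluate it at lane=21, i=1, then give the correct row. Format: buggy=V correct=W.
`(lane / 4)*2 + (i % 2) + 8*(i / 2)`[21,1]→11
lane 21: G=5 (21/4), T=1 (21%4)
i=1: r=1*2+1+0=3, c=G=5
row: 11 vs 3

buggy=11 correct=3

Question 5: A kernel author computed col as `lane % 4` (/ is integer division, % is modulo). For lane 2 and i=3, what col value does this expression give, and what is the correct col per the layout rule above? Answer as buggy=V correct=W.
buggy=2 correct=0

`lane % 4`[2,3]->2
L=2->g=2>>2=0, t=2&3=2
[3]->row 2·2+1+8=13  col g=0
col: 2 vs 0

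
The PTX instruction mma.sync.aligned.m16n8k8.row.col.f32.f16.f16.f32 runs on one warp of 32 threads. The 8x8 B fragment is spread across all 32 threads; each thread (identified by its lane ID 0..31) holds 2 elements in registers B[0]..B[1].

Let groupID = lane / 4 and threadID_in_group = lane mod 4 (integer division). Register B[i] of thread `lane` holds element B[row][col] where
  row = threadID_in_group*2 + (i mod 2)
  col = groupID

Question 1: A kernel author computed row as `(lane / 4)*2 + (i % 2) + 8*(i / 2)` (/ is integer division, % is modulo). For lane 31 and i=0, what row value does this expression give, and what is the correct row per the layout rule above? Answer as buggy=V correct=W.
buggy=14 correct=6

`(lane / 4)*2 + (i % 2) + 8*(i / 2)`[31,0]->14
L=31->gid=31>>2=7, tid=31&3=3
[0]->row 3·2+0=6  col gid=7
row: 14 vs 6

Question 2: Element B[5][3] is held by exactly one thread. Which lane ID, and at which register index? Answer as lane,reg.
14,1

c: 3->gid=3  r: 5->tid=2,i&1=1
L=3*4+2=14  i=1=1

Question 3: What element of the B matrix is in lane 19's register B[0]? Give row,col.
6,4

19: g=4,t=3
[0] (3*2+0,4) = (6,4)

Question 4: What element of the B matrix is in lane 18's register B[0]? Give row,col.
lane 18->18/4=4, 18 mod 4=2
i=0  r:2·2+0->4  c:4

4,4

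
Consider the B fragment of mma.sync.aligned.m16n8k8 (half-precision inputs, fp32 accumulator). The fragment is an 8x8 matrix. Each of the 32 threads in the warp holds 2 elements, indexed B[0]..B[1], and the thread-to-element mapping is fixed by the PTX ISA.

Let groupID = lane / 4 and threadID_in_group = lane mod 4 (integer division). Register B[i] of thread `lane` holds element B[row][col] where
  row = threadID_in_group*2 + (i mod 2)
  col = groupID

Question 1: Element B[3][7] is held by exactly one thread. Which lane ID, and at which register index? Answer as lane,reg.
29,1

c=7⇒gr=7  r=3⇒th=1,odd=1
L=7*4+1=29  i=1=1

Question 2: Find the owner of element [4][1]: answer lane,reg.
c=1->g=1  r=4->t=2,b0=0
L=1*4+2=6  i=0=0

6,0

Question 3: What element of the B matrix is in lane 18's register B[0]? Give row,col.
lane 18: G=4 (18/4), T=2 (18%4)
i=0: r=2*2+0=4, c=G=4

4,4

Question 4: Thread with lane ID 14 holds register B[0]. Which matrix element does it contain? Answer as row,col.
4,3

14: g=3,t=2
[0] (2*2+0,3) = (4,3)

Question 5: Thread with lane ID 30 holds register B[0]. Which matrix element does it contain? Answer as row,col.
lane 30: g=7 (30/4), t=2 (30%4)
i=0: r=2*2+0=4, c=g=7

4,7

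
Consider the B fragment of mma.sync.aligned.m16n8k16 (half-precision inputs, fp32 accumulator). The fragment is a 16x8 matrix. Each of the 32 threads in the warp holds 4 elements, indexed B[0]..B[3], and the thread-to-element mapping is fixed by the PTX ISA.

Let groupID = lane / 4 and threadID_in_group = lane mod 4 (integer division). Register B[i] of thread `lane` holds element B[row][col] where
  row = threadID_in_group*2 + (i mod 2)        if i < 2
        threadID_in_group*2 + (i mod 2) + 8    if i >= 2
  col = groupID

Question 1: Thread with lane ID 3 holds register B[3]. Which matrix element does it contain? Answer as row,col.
15,0

L=3=>grp=3>>2=0, tig=3&3=3
[3]=>row 3·2+1+8=15  col grp=0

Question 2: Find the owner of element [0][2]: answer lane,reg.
c:2=>grp=2  r:0=>rB=0,tig=0,lo=0
L=2*4+0=8  i=0*2+0=0

8,0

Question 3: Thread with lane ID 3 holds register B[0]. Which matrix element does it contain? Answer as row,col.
3: gr=0,th=3
[0] (3*2+0+0,0) = (6,0)

6,0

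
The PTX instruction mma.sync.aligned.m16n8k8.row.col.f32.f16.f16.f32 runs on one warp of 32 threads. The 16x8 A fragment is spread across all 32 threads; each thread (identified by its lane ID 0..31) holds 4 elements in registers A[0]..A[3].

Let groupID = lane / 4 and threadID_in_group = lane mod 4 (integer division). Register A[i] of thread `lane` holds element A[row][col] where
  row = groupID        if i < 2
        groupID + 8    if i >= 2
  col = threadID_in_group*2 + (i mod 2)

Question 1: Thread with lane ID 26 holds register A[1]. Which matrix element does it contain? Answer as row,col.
26: grp=6,tig=2
[1] (6+0,2*2+1) = (6,5)

6,5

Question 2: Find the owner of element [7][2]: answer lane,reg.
r=7→G=7,rhi=0  c=2→T=1,p=0
L=7*4+1=29  i=0*2+0=0

29,0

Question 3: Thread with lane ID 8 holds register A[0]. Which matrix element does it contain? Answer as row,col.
lane 8→8/4=2, 8 mod 4=0
i=0  r:2+0→2  c:2·0+0→0

2,0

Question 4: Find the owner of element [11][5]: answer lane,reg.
14,3

r=11->g=3,rb=1  c=5->t=2,b0=1
L=3*4+2=14  i=1*2+1=3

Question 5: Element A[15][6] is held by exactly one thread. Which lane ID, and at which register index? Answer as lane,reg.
r=15→G=7,rhi=1  c=6→T=3,p=0
L=7*4+3=31  i=1*2+0=2

31,2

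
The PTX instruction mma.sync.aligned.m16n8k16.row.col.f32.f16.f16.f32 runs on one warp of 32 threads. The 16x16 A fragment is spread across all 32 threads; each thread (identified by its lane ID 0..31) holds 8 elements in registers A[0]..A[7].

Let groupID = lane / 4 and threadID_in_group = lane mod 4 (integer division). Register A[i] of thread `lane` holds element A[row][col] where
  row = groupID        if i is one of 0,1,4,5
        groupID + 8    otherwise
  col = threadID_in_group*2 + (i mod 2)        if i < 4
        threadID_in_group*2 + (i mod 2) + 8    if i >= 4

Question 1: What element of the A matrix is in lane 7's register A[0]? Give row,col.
lane 7: gr=1 (7/4), th=3 (7%4)
i=0: r=1+0=1, c=3*2+0+0=6

1,6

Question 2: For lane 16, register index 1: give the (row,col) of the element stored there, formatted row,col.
L=16=>grp=16>>2=4, tig=16&3=0
[1]=>row 4+0=4  col 0·2+1+0=1

4,1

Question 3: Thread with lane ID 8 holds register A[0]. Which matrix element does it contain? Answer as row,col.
2,0

lane 8: grp=2 (8/4), tig=0 (8%4)
i=0: r=2+0=2, c=0*2+0+0=0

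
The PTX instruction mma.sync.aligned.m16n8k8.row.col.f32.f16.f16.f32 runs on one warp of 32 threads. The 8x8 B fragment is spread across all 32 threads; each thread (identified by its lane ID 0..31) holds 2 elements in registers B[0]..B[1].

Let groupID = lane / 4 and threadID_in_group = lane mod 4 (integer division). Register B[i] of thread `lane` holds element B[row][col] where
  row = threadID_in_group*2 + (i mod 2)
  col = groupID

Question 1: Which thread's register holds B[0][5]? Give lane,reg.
c: 5->gid=5  r: 0->tid=0,i&1=0
L=5*4+0=20  i=0=0

20,0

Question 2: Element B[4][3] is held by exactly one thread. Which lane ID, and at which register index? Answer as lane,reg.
c:3=>grp=3  r:4=>tig=2,lo=0
L=3*4+2=14  i=0=0

14,0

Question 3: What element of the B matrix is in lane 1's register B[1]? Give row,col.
3,0

lane 1=>1/4=0, 1 mod 4=1
i=1  r:2·1+1=>3  c:0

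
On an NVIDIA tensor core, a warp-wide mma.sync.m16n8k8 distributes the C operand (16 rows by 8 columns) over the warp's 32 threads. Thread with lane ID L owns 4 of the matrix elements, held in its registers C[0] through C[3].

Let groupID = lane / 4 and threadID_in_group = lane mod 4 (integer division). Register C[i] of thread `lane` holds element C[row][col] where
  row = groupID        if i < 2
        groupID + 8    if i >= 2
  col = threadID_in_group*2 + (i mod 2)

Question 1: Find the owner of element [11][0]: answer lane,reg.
r:11=>grp=3,rB=1  c:0=>tig=0,lo=0
L=3*4+0=12  i=1*2+0=2

12,2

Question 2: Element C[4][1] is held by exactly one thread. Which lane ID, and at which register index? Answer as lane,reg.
r:4=>grp=4,rB=0  c:1=>tig=0,lo=1
L=4*4+0=16  i=0*2+1=1

16,1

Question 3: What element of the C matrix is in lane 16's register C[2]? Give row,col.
16: G=4,T=0
[2] (4+8,0*2+0) = (12,0)

12,0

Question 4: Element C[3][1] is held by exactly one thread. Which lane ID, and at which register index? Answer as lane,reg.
r:3=>grp=3,rB=0  c:1=>tig=0,lo=1
L=3*4+0=12  i=0*2+1=1

12,1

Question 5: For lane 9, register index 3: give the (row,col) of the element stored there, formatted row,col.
L=9->g=9>>2=2, t=9&3=1
[3]->row 2+8=10  col 1·2+1=3

10,3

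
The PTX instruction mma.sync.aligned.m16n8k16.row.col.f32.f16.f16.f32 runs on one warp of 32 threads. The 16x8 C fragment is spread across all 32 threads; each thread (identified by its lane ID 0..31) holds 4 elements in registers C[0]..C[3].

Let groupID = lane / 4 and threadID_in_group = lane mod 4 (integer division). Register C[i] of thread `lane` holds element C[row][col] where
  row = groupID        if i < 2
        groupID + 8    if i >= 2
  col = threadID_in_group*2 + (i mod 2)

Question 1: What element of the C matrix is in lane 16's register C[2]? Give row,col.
lane 16⇒16/4=4, 16 mod 4=0
i=2  r:4+8⇒12  c:2·0+0⇒0

12,0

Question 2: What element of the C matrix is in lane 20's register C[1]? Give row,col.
20: gr=5,th=0
[1] (5+0,0*2+1) = (5,1)

5,1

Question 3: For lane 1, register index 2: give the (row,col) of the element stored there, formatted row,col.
L=1->g=1>>2=0, t=1&3=1
[2]->row 0+8=8  col 1·2+0=2

8,2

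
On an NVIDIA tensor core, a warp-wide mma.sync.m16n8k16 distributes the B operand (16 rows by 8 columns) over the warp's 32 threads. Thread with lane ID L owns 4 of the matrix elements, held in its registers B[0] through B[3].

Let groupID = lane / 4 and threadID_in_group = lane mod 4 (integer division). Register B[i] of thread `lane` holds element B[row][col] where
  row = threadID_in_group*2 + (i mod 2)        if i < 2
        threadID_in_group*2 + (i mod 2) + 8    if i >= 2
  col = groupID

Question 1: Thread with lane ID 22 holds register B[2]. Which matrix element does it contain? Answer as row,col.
12,5

lane 22: gid=5 (22/4), tid=2 (22%4)
i=2: r=2*2+0+8=12, c=gid=5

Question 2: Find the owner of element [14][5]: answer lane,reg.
c: 5->gid=5  r: 14->r8=1,tid=3,i&1=0
L=5*4+3=23  i=1*2+0=2

23,2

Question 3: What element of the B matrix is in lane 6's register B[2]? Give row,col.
6: grp=1,tig=2
[2] (2*2+0+8,1) = (12,1)

12,1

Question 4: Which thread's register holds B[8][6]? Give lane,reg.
24,2

c:6=>grp=6  r:8=>rB=1,tig=0,lo=0
L=6*4+0=24  i=1*2+0=2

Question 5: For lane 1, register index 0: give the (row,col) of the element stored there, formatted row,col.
lane 1→1/4=0, 1 mod 4=1
i=0  r:2·1+0+0→2  c:0

2,0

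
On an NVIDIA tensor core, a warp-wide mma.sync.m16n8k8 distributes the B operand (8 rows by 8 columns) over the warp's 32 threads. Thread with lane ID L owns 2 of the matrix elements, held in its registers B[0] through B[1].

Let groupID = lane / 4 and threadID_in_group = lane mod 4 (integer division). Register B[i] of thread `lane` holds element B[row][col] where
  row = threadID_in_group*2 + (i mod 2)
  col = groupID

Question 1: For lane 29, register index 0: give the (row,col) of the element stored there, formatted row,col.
2,7

lane 29: gr=7 (29/4), th=1 (29%4)
i=0: r=1*2+0=2, c=gr=7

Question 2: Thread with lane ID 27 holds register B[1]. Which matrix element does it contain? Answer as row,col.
7,6

lane 27: g=6 (27/4), t=3 (27%4)
i=1: r=3*2+1=7, c=g=6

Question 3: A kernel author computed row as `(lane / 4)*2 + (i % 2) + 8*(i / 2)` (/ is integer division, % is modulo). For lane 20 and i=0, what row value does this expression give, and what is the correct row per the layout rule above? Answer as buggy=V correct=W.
buggy=10 correct=0

`(lane / 4)*2 + (i % 2) + 8*(i / 2)`[20,0]→10
20: G=5,T=0
[0] (0*2+0,5) = (0,5)
row: 10 vs 0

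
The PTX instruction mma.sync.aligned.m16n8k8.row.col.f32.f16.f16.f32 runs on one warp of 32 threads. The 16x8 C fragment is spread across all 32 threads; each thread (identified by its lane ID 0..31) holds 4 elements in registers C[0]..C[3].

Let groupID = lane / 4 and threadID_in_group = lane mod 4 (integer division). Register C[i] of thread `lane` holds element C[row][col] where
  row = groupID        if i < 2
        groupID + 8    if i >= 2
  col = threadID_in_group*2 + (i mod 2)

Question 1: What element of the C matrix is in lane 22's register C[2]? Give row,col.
22: gr=5,th=2
[2] (5+8,2*2+0) = (13,4)

13,4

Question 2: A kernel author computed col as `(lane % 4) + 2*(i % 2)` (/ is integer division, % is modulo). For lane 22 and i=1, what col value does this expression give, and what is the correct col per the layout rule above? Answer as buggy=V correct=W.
buggy=4 correct=5

`(lane % 4) + 2*(i % 2)`[22,1]→4
L=22→G=22>>2=5, T=22&3=2
[1]→row 5+0=5  col 2·2+1=5
col: 4 vs 5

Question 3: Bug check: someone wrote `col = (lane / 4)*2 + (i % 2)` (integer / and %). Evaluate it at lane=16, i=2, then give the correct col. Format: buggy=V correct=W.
buggy=8 correct=0

`(lane / 4)*2 + (i % 2)`[16,2]->8
lane 16->16/4=4, 16 mod 4=0
i=2  r:4+8->12  c:2·0+0->0
col: 8 vs 0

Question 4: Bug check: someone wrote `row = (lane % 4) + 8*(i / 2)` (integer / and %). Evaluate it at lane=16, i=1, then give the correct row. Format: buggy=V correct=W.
`(lane % 4) + 8*(i / 2)`[16,1]→0
L=16→G=16>>2=4, T=16&3=0
[1]→row 4+0=4  col 0·2+1=1
row: 0 vs 4

buggy=0 correct=4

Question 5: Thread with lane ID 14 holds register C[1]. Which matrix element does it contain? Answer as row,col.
3,5

14: grp=3,tig=2
[1] (3+0,2*2+1) = (3,5)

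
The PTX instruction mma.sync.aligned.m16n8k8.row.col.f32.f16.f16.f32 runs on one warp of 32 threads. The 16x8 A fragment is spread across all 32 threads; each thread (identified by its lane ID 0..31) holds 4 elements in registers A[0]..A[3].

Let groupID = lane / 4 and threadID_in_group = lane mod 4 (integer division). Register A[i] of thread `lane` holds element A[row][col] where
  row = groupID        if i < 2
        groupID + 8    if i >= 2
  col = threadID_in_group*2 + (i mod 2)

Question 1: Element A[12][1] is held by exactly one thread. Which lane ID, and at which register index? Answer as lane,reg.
r=12→G=4,rhi=1  c=1→T=0,p=1
L=4*4+0=16  i=1*2+1=3

16,3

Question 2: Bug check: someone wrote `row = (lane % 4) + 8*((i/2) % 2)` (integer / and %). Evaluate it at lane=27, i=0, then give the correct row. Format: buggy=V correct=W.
`(lane % 4) + 8*((i/2) % 2)`[27,0]⇒3
lane 27: gr=6 (27/4), th=3 (27%4)
i=0: r=6+0=6, c=3*2+0=6
row: 3 vs 6

buggy=3 correct=6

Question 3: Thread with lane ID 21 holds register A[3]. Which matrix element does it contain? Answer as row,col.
lane 21->21/4=5, 21 mod 4=1
i=3  r:5+8->13  c:2·1+1->3

13,3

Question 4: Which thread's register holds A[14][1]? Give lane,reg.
r: 14->gid=6,r8=1  c: 1->tid=0,i&1=1
L=6*4+0=24  i=1*2+1=3

24,3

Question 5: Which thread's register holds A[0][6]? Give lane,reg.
r=0→G=0,rhi=0  c=6→T=3,p=0
L=0*4+3=3  i=0*2+0=0

3,0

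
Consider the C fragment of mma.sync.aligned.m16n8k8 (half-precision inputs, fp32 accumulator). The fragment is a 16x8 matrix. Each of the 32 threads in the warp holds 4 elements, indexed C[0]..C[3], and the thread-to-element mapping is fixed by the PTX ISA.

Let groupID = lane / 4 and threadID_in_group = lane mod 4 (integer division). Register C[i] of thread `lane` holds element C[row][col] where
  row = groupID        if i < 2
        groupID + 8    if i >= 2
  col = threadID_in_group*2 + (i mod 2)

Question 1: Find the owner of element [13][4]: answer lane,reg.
r=13⇒gr=5,Rb=1  c=4⇒th=2,odd=0
L=5*4+2=22  i=1*2+0=2

22,2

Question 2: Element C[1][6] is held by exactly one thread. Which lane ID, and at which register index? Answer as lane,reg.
7,0

r=1->g=1,rb=0  c=6->t=3,b0=0
L=1*4+3=7  i=0*2+0=0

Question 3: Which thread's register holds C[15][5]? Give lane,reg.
30,3

r: 15->gid=7,r8=1  c: 5->tid=2,i&1=1
L=7*4+2=30  i=1*2+1=3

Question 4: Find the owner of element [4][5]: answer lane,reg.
r=4→G=4,rhi=0  c=5→T=2,p=1
L=4*4+2=18  i=0*2+1=1

18,1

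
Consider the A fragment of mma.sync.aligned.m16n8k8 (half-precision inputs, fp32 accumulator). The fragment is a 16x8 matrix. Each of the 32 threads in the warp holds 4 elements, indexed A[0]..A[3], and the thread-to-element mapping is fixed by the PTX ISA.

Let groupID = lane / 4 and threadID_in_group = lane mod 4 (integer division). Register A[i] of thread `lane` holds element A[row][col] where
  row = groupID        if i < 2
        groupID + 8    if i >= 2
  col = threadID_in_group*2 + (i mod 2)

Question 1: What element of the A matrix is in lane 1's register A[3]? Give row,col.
8,3

1: G=0,T=1
[3] (0+8,1*2+1) = (8,3)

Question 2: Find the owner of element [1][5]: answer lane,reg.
6,1

r=1⇒gr=1,Rb=0  c=5⇒th=2,odd=1
L=1*4+2=6  i=0*2+1=1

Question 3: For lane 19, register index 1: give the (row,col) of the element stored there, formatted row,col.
4,7

L=19=>grp=19>>2=4, tig=19&3=3
[1]=>row 4+0=4  col 3·2+1=7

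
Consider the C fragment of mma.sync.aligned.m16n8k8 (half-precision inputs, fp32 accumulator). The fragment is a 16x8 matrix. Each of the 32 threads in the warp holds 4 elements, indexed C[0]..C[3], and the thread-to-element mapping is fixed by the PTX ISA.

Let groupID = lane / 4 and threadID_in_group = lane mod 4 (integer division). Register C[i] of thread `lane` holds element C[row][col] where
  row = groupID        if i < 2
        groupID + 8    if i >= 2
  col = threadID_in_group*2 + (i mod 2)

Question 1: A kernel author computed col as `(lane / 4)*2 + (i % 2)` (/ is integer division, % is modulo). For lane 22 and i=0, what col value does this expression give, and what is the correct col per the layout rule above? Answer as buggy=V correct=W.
buggy=10 correct=4

`(lane / 4)*2 + (i % 2)`[22,0]=>10
22: grp=5,tig=2
[0] (5+0,2*2+0) = (5,4)
col: 10 vs 4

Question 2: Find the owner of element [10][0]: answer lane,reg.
r=10→G=2,rhi=1  c=0→T=0,p=0
L=2*4+0=8  i=1*2+0=2

8,2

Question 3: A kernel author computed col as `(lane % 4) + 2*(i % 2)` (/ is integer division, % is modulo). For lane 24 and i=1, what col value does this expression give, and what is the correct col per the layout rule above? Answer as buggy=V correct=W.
buggy=2 correct=1

`(lane % 4) + 2*(i % 2)`[24,1]→2
lane 24: G=6 (24/4), T=0 (24%4)
i=1: r=6+0=6, c=0*2+1=1
col: 2 vs 1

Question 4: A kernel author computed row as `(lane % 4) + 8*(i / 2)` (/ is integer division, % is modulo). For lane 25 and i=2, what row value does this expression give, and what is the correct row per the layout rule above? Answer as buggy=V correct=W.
buggy=9 correct=14

`(lane % 4) + 8*(i / 2)`[25,2]⇒9
lane 25: gr=6 (25/4), th=1 (25%4)
i=2: r=6+8=14, c=1*2+0=2
row: 9 vs 14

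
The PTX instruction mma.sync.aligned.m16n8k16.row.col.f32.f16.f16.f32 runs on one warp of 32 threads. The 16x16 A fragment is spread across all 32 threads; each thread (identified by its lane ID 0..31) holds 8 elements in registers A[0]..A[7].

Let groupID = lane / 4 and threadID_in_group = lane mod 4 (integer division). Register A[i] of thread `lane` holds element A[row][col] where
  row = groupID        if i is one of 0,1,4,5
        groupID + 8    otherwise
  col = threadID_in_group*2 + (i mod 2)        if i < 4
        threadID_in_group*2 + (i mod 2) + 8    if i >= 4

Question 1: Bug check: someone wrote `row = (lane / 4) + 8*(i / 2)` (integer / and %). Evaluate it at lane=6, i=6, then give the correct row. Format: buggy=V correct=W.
buggy=25 correct=9

`(lane / 4) + 8*(i / 2)`[6,6]=>25
L=6=>grp=6>>2=1, tig=6&3=2
[6]=>row 1+8=9  col 2·2+0+8=12
row: 25 vs 9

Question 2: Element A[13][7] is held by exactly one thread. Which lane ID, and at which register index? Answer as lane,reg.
r=13->g=5,rb=1  c=7->cb=0,t=3,b0=1
L=5*4+3=23  i=0*4+1*2+1=3

23,3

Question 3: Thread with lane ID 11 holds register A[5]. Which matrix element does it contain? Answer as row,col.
2,15

11: gid=2,tid=3
[5] (2+0,3*2+1+8) = (2,15)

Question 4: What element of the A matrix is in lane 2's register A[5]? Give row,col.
0,13

lane 2: grp=0 (2/4), tig=2 (2%4)
i=5: r=0+0=0, c=2*2+1+8=13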